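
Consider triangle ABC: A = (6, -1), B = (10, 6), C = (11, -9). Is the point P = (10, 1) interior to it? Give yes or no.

yes

Barycentric coordinates of P: (5/67, 42/67, 20/67).
The three coordinates are positive, positive, positive; a point is interior exactly when all three are positive.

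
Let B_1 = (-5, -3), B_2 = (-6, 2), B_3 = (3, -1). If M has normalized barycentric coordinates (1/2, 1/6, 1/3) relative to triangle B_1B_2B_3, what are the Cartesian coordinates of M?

M = (1/2)·B_1 + (1/6)·B_2 + (1/3)·B_3.
x-coordinate: (1/2)·(-5) + (1/6)·(-6) + (1/3)·3 = -5/2.
y-coordinate: (1/2)·(-3) + (1/6)·2 + (1/3)·(-1) = -3/2.

(-5/2, -3/2)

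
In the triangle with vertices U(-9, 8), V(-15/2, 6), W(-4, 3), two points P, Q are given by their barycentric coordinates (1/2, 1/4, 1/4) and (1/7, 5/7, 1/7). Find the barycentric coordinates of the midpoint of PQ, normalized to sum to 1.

Since both coordinate triples sum to 1, the midpoint's barycentrics are the componentwise average.
(1/2+1/7)/2 = 9/28; similarly 27/56 and 11/56.

(9/28, 27/56, 11/56)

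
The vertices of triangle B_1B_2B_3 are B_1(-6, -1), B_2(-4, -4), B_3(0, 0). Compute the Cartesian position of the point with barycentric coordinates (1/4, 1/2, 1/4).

M = (1/4)·B_1 + (1/2)·B_2 + (1/4)·B_3.
x-coordinate: (1/4)·(-6) + (1/2)·(-4) + (1/4)·0 = -7/2.
y-coordinate: (1/4)·(-1) + (1/2)·(-4) + (1/4)·0 = -9/4.

(-7/2, -9/4)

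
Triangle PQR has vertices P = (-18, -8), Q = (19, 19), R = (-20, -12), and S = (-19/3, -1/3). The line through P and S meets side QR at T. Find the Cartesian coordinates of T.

(-1/2, 7/2)

Barycentric coordinates of S with respect to PQR: (1/3, 1/3, 1/3).
On side QR the P-coordinate is zero; dropping S's P-weight 1/3 and renormalizing the remaining 1/3 : 1/3 gives weights 1/2, 1/2 on Q, R.
T = (1/2)·(19, 19) + (1/2)·(-20, -12) = (-1/2, 7/2).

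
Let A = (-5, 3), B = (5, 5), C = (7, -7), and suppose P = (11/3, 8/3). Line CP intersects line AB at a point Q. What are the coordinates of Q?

(3, 23/5)

Barycentric coordinates of P with respect to ABC: (1/6, 2/3, 1/6).
On side AB the C-coordinate is zero; dropping P's C-weight 1/6 and renormalizing the remaining 1/6 : 2/3 gives weights 1/5, 4/5 on A, B.
Q = (1/5)·(-5, 3) + (4/5)·(5, 5) = (3, 23/5).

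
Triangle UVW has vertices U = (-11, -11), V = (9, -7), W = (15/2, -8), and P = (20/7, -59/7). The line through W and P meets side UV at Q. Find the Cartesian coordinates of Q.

Barycentric coordinates of P with respect to UVW: (2/7, 3/7, 2/7).
On side UV the W-coordinate is zero; dropping P's W-weight 2/7 and renormalizing the remaining 2/7 : 3/7 gives weights 2/5, 3/5 on U, V.
Q = (2/5)·(-11, -11) + (3/5)·(9, -7) = (1, -43/5).

(1, -43/5)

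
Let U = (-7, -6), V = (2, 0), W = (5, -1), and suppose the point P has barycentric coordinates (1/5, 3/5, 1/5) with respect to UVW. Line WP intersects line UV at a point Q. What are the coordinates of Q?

Line WP meets UV where the W-coordinate vanishes; zeroing P's W-weight and renormalizing leaves U, V-weights 1/5 : 3/5 → (1/4, 3/4).
So Q = (1/4)·U + (3/4)·V = (-1/4, -3/2).

(-1/4, -3/2)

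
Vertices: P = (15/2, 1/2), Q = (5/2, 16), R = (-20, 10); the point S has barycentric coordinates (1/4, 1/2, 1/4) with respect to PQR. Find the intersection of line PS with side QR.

Line PS meets QR where the P-coordinate vanishes; zeroing S's P-weight and renormalizing leaves Q, R-weights 1/2 : 1/4 → (2/3, 1/3).
So T = (2/3)·Q + (1/3)·R = (-5, 14).

(-5, 14)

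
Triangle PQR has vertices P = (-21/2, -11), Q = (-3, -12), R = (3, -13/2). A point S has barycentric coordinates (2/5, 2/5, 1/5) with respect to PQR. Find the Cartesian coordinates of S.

(-24/5, -21/2)

S = (2/5)·P + (2/5)·Q + (1/5)·R.
x-coordinate: (2/5)·(-21/2) + (2/5)·(-3) + (1/5)·3 = -24/5.
y-coordinate: (2/5)·(-11) + (2/5)·(-12) + (1/5)·(-13/2) = -21/2.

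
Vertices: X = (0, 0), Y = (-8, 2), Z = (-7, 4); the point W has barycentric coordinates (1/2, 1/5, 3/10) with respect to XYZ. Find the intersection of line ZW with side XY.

(-16/7, 4/7)

Line ZW meets XY where the Z-coordinate vanishes; zeroing W's Z-weight and renormalizing leaves X, Y-weights 1/2 : 1/5 → (5/7, 2/7).
So V = (5/7)·X + (2/7)·Y = (-16/7, 4/7).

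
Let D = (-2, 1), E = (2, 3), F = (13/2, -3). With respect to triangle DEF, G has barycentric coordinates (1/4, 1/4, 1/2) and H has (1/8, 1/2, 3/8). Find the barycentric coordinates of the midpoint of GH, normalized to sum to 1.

Since both coordinate triples sum to 1, the midpoint's barycentrics are the componentwise average.
(1/4+1/8)/2 = 3/16; similarly 3/8 and 7/16.

(3/16, 3/8, 7/16)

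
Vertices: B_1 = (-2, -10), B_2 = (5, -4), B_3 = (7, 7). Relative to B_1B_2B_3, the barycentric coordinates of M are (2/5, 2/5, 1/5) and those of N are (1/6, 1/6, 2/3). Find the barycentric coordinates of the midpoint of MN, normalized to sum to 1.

Since both coordinate triples sum to 1, the midpoint's barycentrics are the componentwise average.
(2/5+1/6)/2 = 17/60; similarly 17/60 and 13/30.

(17/60, 17/60, 13/30)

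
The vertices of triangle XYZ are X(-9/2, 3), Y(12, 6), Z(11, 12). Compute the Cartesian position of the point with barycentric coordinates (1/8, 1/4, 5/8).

(149/16, 75/8)

W = (1/8)·X + (1/4)·Y + (5/8)·Z.
x-coordinate: (1/8)·(-9/2) + (1/4)·12 + (5/8)·11 = 149/16.
y-coordinate: (1/8)·3 + (1/4)·6 + (5/8)·12 = 75/8.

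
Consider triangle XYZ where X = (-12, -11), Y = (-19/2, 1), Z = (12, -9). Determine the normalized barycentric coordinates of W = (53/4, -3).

(-1/2, 1/2, 1)

Signed area of the reference triangle: [XYZ] = ½·((-12)·(1−(-9)) + (-19/2)·(-9−(-11)) + 12·(-11−1)) = ½·(-120 − 19 − 144) = -283/2.
[WYZ] = ½·((53/4)·(1−(-9)) + (-19/2)·(-9−(-3)) + 12·(-3−1)) = ½·(265/2 + 57 − 48) = 283/4, so the X-coordinate is (283/4)/(-283/2) = -1/2.
[XWZ] = ½·((-12)·(-3−(-9)) + (53/4)·(-9−(-11)) + 12·(-11−(-3))) = ½·(-72 + 53/2 − 96) = -283/4, so the Y-coordinate is 1/2.
[XYW] = ½·((-12)·(1−(-3)) + (-19/2)·(-3−(-11)) + (53/4)·(-11−1)) = ½·(-48 − 76 − 159) = -283/2, so the Z-coordinate is 1.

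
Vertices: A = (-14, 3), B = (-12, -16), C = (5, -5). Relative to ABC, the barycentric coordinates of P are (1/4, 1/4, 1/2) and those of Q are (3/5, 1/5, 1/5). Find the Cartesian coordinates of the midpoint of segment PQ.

(-69/10, -163/40)

Barycentric coordinates of the midpoint are the average: (17/40, 9/40, 7/20).
Converting: (17/40)·A + (9/40)·B + (7/20)·C = (-69/10, -163/40).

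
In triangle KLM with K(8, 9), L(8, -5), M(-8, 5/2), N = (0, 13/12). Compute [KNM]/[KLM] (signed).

[KLM] = ½·(8·(-5−(5/2)) + 8·(5/2−9) + (-8)·(9−(-5))) = ½·(-60 − 52 − 112) = -112.
[KNM] = ½·(8·(13/12−(5/2)) + 0·(5/2−9) + (-8)·(9−(13/12))) = ½·(-34/3 + 0 − 190/3) = -112/3, so the ratio is (-112/3)/(-112) = 1/3.

1/3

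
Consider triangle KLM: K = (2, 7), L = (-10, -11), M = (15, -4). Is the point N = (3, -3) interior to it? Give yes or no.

Barycentric coordinates of N: (109/366, 119/366, 23/61).
The three coordinates are positive, positive, positive; a point is interior exactly when all three are positive.

yes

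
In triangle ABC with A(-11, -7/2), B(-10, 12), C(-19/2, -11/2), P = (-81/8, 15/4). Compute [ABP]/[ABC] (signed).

1/4

[ABC] = ½·((-11)·(12−(-11/2)) + (-10)·(-11/2−(-7/2)) + (-19/2)·(-7/2−12)) = ½·(-385/2 + 20 + 589/4) = -101/8.
[ABP] = ½·((-11)·(12−(15/4)) + (-10)·(15/4−(-7/2)) + (-81/8)·(-7/2−12)) = ½·(-363/4 − 145/2 + 2511/16) = -101/32, so the ratio is (-101/32)/(-101/8) = 1/4.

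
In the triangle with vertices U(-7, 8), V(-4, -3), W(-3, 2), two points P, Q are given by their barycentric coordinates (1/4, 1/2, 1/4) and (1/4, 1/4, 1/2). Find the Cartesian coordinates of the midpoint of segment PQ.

Barycentric coordinates of the midpoint are the average: (1/4, 3/8, 3/8).
Converting: (1/4)·U + (3/8)·V + (3/8)·W = (-35/8, 13/8).

(-35/8, 13/8)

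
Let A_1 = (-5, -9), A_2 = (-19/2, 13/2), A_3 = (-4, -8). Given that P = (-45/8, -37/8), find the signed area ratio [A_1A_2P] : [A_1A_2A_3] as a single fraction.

1/2

[A_1A_2A_3] = ½·((-5)·(13/2−(-8)) + (-19/2)·(-8−(-9)) + (-4)·(-9−(13/2))) = ½·(-145/2 − 19/2 + 62) = -10.
[A_1A_2P] = ½·((-5)·(13/2−(-37/8)) + (-19/2)·(-37/8−(-9)) + (-45/8)·(-9−(13/2))) = ½·(-445/8 − 665/16 + 1395/16) = -5, so the ratio is (-5)/(-10) = 1/2.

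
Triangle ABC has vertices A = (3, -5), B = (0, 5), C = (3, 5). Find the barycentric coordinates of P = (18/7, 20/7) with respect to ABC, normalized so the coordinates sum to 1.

Signed area of the reference triangle: [ABC] = ½·(3·(5−5) + 0·(5−(-5)) + 3·(-5−5)) = ½·(0 + 0 − 30) = -15.
[PBC] = ½·((18/7)·(5−5) + 0·(5−(20/7)) + 3·(20/7−5)) = ½·(0 + 0 − 45/7) = -45/14, so the A-coordinate is (-45/14)/(-15) = 3/14.
[APC] = ½·(3·(20/7−5) + (18/7)·(5−(-5)) + 3·(-5−(20/7))) = ½·(-45/7 + 180/7 − 165/7) = -15/7, so the B-coordinate is 1/7.
[ABP] = ½·(3·(5−(20/7)) + 0·(20/7−(-5)) + (18/7)·(-5−5)) = ½·(45/7 + 0 − 180/7) = -135/14, so the C-coordinate is 9/14.

(3/14, 1/7, 9/14)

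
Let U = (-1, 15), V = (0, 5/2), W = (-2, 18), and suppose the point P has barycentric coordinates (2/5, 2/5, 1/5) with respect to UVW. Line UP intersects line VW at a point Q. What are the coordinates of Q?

Line UP meets VW where the U-coordinate vanishes; zeroing P's U-weight and renormalizing leaves V, W-weights 2/5 : 1/5 → (2/3, 1/3).
So Q = (2/3)·V + (1/3)·W = (-2/3, 23/3).

(-2/3, 23/3)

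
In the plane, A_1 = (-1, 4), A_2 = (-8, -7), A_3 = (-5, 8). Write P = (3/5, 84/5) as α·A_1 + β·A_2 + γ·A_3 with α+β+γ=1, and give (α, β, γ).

(4/5, -4/5, 1)

Signed area of the reference triangle: [A_1A_2A_3] = ½·((-1)·(-7−8) + (-8)·(8−4) + (-5)·(4−(-7))) = ½·(15 − 32 − 55) = -36.
[PA_2A_3] = ½·((3/5)·(-7−8) + (-8)·(8−(84/5)) + (-5)·(84/5−(-7))) = ½·(-9 + 352/5 − 119) = -144/5, so the A_1-coordinate is (-144/5)/(-36) = 4/5.
[A_1PA_3] = ½·((-1)·(84/5−8) + (3/5)·(8−4) + (-5)·(4−(84/5))) = ½·(-44/5 + 12/5 + 64) = 144/5, so the A_2-coordinate is -4/5.
[A_1A_2P] = ½·((-1)·(-7−(84/5)) + (-8)·(84/5−4) + (3/5)·(4−(-7))) = ½·(119/5 − 512/5 + 33/5) = -36, so the A_3-coordinate is 1.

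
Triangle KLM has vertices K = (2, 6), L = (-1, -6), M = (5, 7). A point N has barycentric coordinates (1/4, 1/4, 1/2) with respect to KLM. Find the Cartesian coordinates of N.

N = (1/4)·K + (1/4)·L + (1/2)·M.
x-coordinate: (1/4)·2 + (1/4)·(-1) + (1/2)·5 = 11/4.
y-coordinate: (1/4)·6 + (1/4)·(-6) + (1/2)·7 = 7/2.

(11/4, 7/2)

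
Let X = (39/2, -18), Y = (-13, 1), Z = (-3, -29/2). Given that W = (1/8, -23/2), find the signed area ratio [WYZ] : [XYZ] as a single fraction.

1/4

[XYZ] = ½·((39/2)·(1−(-29/2)) + (-13)·(-29/2−(-18)) + (-3)·(-18−1)) = ½·(1209/4 − 91/2 + 57) = 1255/8.
[WYZ] = ½·((1/8)·(1−(-29/2)) + (-13)·(-29/2−(-23/2)) + (-3)·(-23/2−1)) = ½·(31/16 + 39 + 75/2) = 1255/32, so the ratio is (1255/32)/(1255/8) = 1/4.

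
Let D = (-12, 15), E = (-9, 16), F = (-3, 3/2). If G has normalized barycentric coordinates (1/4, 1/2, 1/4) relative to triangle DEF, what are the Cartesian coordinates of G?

G = (1/4)·D + (1/2)·E + (1/4)·F.
x-coordinate: (1/4)·(-12) + (1/2)·(-9) + (1/4)·(-3) = -33/4.
y-coordinate: (1/4)·15 + (1/2)·16 + (1/4)·(3/2) = 97/8.

(-33/4, 97/8)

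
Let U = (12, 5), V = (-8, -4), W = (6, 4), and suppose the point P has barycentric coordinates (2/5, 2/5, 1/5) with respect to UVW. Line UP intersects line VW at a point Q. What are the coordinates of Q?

Line UP meets VW where the U-coordinate vanishes; zeroing P's U-weight and renormalizing leaves V, W-weights 2/5 : 1/5 → (2/3, 1/3).
So Q = (2/3)·V + (1/3)·W = (-10/3, -4/3).

(-10/3, -4/3)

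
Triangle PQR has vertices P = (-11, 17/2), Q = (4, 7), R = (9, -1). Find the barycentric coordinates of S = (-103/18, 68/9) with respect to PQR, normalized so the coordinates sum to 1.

(2/3, 5/18, 1/18)

Signed area of the reference triangle: [PQR] = ½·((-11)·(7−(-1)) + 4·(-1−(17/2)) + 9·(17/2−7)) = ½·(-88 − 38 + 27/2) = -225/4.
[SQR] = ½·((-103/18)·(7−(-1)) + 4·(-1−(68/9)) + 9·(68/9−7)) = ½·(-412/9 − 308/9 + 5) = -75/2, so the P-coordinate is (-75/2)/(-225/4) = 2/3.
[PSR] = ½·((-11)·(68/9−(-1)) + (-103/18)·(-1−(17/2)) + 9·(17/2−(68/9))) = ½·(-847/9 + 1957/36 + 17/2) = -125/8, so the Q-coordinate is 5/18.
[PQS] = ½·((-11)·(7−(68/9)) + 4·(68/9−(17/2)) + (-103/18)·(17/2−7)) = ½·(55/9 − 34/9 − 103/12) = -25/8, so the R-coordinate is 1/18.
Check: 2/3 + 5/18 + 1/18 = 1.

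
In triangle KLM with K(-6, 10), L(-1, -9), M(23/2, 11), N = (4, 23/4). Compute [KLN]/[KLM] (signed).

1/2

[KLM] = ½·((-6)·(-9−11) + (-1)·(11−10) + (23/2)·(10−(-9))) = ½·(120 − 1 + 437/2) = 675/4.
[KLN] = ½·((-6)·(-9−(23/4)) + (-1)·(23/4−10) + 4·(10−(-9))) = ½·(177/2 + 17/4 + 76) = 675/8, so the ratio is (675/8)/(675/4) = 1/2.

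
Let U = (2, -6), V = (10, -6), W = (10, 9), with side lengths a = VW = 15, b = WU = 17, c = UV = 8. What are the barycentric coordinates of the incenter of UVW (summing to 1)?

The incenter has barycentric coordinates proportional to the opposite side lengths: (15 : 17 : 8).
Normalizing by 15+17+8 = 40 gives (3/8, 17/40, 1/5).

(3/8, 17/40, 1/5)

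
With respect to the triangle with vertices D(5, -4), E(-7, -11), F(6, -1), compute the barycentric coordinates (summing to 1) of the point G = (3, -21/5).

(2/5, 1/5, 2/5)

Signed area of the reference triangle: [DEF] = ½·(5·(-11−(-1)) + (-7)·(-1−(-4)) + 6·(-4−(-11))) = ½·(-50 − 21 + 42) = -29/2.
[GEF] = ½·(3·(-11−(-1)) + (-7)·(-1−(-21/5)) + 6·(-21/5−(-11))) = ½·(-30 − 112/5 + 204/5) = -29/5, so the D-coordinate is (-29/5)/(-29/2) = 2/5.
[DGF] = ½·(5·(-21/5−(-1)) + 3·(-1−(-4)) + 6·(-4−(-21/5))) = ½·(-16 + 9 + 6/5) = -29/10, so the E-coordinate is 1/5.
[DEG] = ½·(5·(-11−(-21/5)) + (-7)·(-21/5−(-4)) + 3·(-4−(-11))) = ½·(-34 + 7/5 + 21) = -29/5, so the F-coordinate is 2/5.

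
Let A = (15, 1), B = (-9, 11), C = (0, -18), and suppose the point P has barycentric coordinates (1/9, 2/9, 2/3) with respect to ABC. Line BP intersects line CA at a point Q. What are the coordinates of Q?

(15/7, -107/7)

Line BP meets CA where the B-coordinate vanishes; zeroing P's B-weight and renormalizing leaves C, A-weights 2/3 : 1/9 → (6/7, 1/7).
So Q = (6/7)·C + (1/7)·A = (15/7, -107/7).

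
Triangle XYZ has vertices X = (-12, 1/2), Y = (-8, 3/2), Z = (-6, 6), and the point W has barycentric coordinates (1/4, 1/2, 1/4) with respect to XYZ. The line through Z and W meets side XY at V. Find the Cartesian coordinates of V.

Line ZW meets XY where the Z-coordinate vanishes; zeroing W's Z-weight and renormalizing leaves X, Y-weights 1/4 : 1/2 → (1/3, 2/3).
So V = (1/3)·X + (2/3)·Y = (-28/3, 7/6).

(-28/3, 7/6)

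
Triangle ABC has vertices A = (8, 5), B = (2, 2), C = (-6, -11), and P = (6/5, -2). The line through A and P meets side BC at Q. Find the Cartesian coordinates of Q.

(-10/3, -20/3)

Barycentric coordinates of P with respect to ABC: (2/5, 1/5, 2/5).
On side BC the A-coordinate is zero; dropping P's A-weight 2/5 and renormalizing the remaining 1/5 : 2/5 gives weights 1/3, 2/3 on B, C.
Q = (1/3)·(2, 2) + (2/3)·(-6, -11) = (-10/3, -20/3).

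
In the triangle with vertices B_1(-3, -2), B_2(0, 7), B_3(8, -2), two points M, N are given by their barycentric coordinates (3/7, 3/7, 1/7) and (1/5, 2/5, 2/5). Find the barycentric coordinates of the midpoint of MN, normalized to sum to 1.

(11/35, 29/70, 19/70)

Since both coordinate triples sum to 1, the midpoint's barycentrics are the componentwise average.
(3/7+1/5)/2 = 11/35; similarly 29/70 and 19/70.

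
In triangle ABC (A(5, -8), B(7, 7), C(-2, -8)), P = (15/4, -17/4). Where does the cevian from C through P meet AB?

(17/3, -3)

Barycentric coordinates of P with respect to ABC: (1/2, 1/4, 1/4).
On side AB the C-coordinate is zero; dropping P's C-weight 1/4 and renormalizing the remaining 1/2 : 1/4 gives weights 2/3, 1/3 on A, B.
Q = (2/3)·(5, -8) + (1/3)·(7, 7) = (17/3, -3).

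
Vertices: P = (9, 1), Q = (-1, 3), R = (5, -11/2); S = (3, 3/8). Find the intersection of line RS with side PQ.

Barycentric coordinates of S with respect to PQR: (1/4, 1/2, 1/4).
On side PQ the R-coordinate is zero; dropping S's R-weight 1/4 and renormalizing the remaining 1/4 : 1/2 gives weights 1/3, 2/3 on P, Q.
T = (1/3)·(9, 1) + (2/3)·(-1, 3) = (7/3, 7/3).

(7/3, 7/3)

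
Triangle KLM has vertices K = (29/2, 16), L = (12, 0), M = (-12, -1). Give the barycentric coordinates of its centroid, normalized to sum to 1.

The centroid is the average of the vertices, so each weight is 1/3.

(1/3, 1/3, 1/3)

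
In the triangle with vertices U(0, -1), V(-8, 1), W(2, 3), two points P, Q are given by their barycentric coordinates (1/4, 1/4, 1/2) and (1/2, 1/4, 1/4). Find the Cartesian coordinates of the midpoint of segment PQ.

(-5/4, 1)

Barycentric coordinates of the midpoint are the average: (3/8, 1/4, 3/8).
Converting: (3/8)·U + (1/4)·V + (3/8)·W = (-5/4, 1).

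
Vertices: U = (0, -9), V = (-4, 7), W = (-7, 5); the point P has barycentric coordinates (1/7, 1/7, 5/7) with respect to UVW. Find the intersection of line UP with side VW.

(-13/2, 16/3)

Line UP meets VW where the U-coordinate vanishes; zeroing P's U-weight and renormalizing leaves V, W-weights 1/7 : 5/7 → (1/6, 5/6).
So Q = (1/6)·V + (5/6)·W = (-13/2, 16/3).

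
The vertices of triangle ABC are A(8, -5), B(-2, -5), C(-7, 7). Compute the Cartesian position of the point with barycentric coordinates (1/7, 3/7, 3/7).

P = (1/7)·A + (3/7)·B + (3/7)·C.
x-coordinate: (1/7)·8 + (3/7)·(-2) + (3/7)·(-7) = -19/7.
y-coordinate: (1/7)·(-5) + (3/7)·(-5) + (3/7)·7 = 1/7.

(-19/7, 1/7)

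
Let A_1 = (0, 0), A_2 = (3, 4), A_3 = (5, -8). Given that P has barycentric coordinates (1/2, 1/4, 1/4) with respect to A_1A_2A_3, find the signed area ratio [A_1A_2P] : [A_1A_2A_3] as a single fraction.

The signed ratio [A_1A_2P]/[A_1A_2A_3] equals the barycentric coordinate of P at vertex A_3, which is 1/4.

1/4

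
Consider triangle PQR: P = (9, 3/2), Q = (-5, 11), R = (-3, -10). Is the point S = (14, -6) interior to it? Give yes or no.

no

Barycentric coordinates of S: (73/55, -59/110, 23/110).
The three coordinates are positive, negative, positive; a point is interior exactly when all three are positive.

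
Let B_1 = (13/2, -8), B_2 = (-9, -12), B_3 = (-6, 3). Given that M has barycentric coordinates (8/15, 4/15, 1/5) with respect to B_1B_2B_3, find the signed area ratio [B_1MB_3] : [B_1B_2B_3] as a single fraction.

The signed ratio [B_1MB_3]/[B_1B_2B_3] equals the barycentric coordinate of M at vertex B_2, which is 4/15.

4/15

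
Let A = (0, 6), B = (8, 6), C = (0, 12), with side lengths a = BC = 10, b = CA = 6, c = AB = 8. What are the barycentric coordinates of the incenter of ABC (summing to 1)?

The incenter has barycentric coordinates proportional to the opposite side lengths: (10 : 6 : 8).
Normalizing by 10+6+8 = 24 gives (5/12, 1/4, 1/3).

(5/12, 1/4, 1/3)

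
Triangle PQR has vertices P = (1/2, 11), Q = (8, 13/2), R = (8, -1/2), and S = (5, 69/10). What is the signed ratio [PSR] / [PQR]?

[PQR] = ½·((1/2)·(13/2−(-1/2)) + 8·(-1/2−11) + 8·(11−(13/2))) = ½·(7/2 − 92 + 36) = -105/4.
[PSR] = ½·((1/2)·(69/10−(-1/2)) + 5·(-1/2−11) + 8·(11−(69/10))) = ½·(37/10 − 115/2 + 164/5) = -21/2, so the ratio is (-21/2)/(-105/4) = 2/5.

2/5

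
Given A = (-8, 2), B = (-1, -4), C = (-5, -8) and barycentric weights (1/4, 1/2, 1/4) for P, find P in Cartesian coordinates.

P = (1/4)·A + (1/2)·B + (1/4)·C.
x-coordinate: (1/4)·(-8) + (1/2)·(-1) + (1/4)·(-5) = -15/4.
y-coordinate: (1/4)·2 + (1/2)·(-4) + (1/4)·(-8) = -7/2.

(-15/4, -7/2)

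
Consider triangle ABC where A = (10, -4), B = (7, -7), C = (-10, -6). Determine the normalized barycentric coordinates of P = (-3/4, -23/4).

(1/4, 1/4, 1/2)

Signed area of the reference triangle: [ABC] = ½·(10·(-7−(-6)) + 7·(-6−(-4)) + (-10)·(-4−(-7))) = ½·(-10 − 14 − 30) = -27.
[PBC] = ½·((-3/4)·(-7−(-6)) + 7·(-6−(-23/4)) + (-10)·(-23/4−(-7))) = ½·(3/4 − 7/4 − 25/2) = -27/4, so the A-coordinate is (-27/4)/(-27) = 1/4.
[APC] = ½·(10·(-23/4−(-6)) + (-3/4)·(-6−(-4)) + (-10)·(-4−(-23/4))) = ½·(5/2 + 3/2 − 35/2) = -27/4, so the B-coordinate is 1/4.
[ABP] = ½·(10·(-7−(-23/4)) + 7·(-23/4−(-4)) + (-3/4)·(-4−(-7))) = ½·(-25/2 − 49/4 − 9/4) = -27/2, so the C-coordinate is 1/2.
Check: 1/4 + 1/4 + 1/2 = 1.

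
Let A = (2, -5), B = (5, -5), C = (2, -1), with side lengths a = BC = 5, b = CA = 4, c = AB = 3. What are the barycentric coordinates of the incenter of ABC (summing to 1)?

(5/12, 1/3, 1/4)

The incenter has barycentric coordinates proportional to the opposite side lengths: (5 : 4 : 3).
Normalizing by 5+4+3 = 12 gives (5/12, 1/3, 1/4).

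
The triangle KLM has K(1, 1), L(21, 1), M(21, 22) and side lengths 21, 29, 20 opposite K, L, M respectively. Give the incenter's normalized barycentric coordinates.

(3/10, 29/70, 2/7)

The incenter has barycentric coordinates proportional to the opposite side lengths: (21 : 29 : 20).
Normalizing by 21+29+20 = 70 gives (3/10, 29/70, 2/7).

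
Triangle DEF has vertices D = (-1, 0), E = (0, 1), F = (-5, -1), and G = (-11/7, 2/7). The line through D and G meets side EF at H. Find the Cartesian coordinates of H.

Barycentric coordinates of G with respect to DEF: (1/7, 4/7, 2/7).
On side EF the D-coordinate is zero; dropping G's D-weight 1/7 and renormalizing the remaining 4/7 : 2/7 gives weights 2/3, 1/3 on E, F.
H = (2/3)·(0, 1) + (1/3)·(-5, -1) = (-5/3, 1/3).

(-5/3, 1/3)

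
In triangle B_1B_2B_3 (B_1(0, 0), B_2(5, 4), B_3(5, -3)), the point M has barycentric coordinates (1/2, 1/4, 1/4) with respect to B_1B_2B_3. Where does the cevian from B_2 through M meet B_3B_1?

(5/3, -1)

Line B_2M meets B_3B_1 where the B_2-coordinate vanishes; zeroing M's B_2-weight and renormalizing leaves B_3, B_1-weights 1/4 : 1/2 → (1/3, 2/3).
So N = (1/3)·B_3 + (2/3)·B_1 = (5/3, -1).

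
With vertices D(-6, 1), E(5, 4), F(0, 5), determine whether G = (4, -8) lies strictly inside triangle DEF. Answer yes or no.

Barycentric coordinates of G: (61/26, 47/13, -129/26).
The three coordinates are positive, positive, negative; a point is interior exactly when all three are positive.

no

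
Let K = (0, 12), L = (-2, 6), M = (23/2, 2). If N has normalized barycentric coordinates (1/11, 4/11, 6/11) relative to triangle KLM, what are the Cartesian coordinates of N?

N = (1/11)·K + (4/11)·L + (6/11)·M.
x-coordinate: (1/11)·0 + (4/11)·(-2) + (6/11)·(23/2) = 61/11.
y-coordinate: (1/11)·12 + (4/11)·6 + (6/11)·2 = 48/11.

(61/11, 48/11)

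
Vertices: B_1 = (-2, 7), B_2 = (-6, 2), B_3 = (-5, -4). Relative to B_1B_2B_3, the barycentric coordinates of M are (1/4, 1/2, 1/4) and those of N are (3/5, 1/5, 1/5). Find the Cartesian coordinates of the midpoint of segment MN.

Barycentric coordinates of the midpoint are the average: (17/40, 7/20, 9/40).
Converting: (17/40)·B_1 + (7/20)·B_2 + (9/40)·B_3 = (-163/40, 111/40).

(-163/40, 111/40)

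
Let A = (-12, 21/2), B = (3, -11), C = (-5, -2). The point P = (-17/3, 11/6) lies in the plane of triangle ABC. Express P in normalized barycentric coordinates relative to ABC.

(2/3, 1/2, -1/6)

Signed area of the reference triangle: [ABC] = ½·((-12)·(-11−(-2)) + 3·(-2−(21/2)) + (-5)·(21/2−(-11))) = ½·(108 − 75/2 − 215/2) = -37/2.
[PBC] = ½·((-17/3)·(-11−(-2)) + 3·(-2−(11/6)) + (-5)·(11/6−(-11))) = ½·(51 − 23/2 − 385/6) = -37/3, so the A-coordinate is (-37/3)/(-37/2) = 2/3.
[APC] = ½·((-12)·(11/6−(-2)) + (-17/3)·(-2−(21/2)) + (-5)·(21/2−(11/6))) = ½·(-46 + 425/6 − 130/3) = -37/4, so the B-coordinate is 1/2.
[ABP] = ½·((-12)·(-11−(11/6)) + 3·(11/6−(21/2)) + (-17/3)·(21/2−(-11))) = ½·(154 − 26 − 731/6) = 37/12, so the C-coordinate is -1/6.
Check: 2/3 + 1/2 − 1/6 = 1.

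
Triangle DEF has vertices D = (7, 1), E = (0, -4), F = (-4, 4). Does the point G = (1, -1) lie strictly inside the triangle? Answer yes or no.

yes

Barycentric coordinates of G: (5/19, 10/19, 4/19).
The three coordinates are positive, positive, positive; a point is interior exactly when all three are positive.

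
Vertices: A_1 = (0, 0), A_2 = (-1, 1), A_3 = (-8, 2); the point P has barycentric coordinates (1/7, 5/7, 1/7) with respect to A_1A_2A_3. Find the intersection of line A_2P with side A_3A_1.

(-4, 1)

Line A_2P meets A_3A_1 where the A_2-coordinate vanishes; zeroing P's A_2-weight and renormalizing leaves A_3, A_1-weights 1/7 : 1/7 → (1/2, 1/2).
So Q = (1/2)·A_3 + (1/2)·A_1 = (-4, 1).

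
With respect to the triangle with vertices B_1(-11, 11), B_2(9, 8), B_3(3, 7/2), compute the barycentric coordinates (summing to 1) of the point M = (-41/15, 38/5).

Signed area of the reference triangle: [B_1B_2B_3] = ½·((-11)·(8−(7/2)) + 9·(7/2−11) + 3·(11−8)) = ½·(-99/2 − 135/2 + 9) = -54.
[MB_2B_3] = ½·((-41/15)·(8−(7/2)) + 9·(7/2−(38/5)) + 3·(38/5−8)) = ½·(-123/10 − 369/10 − 6/5) = -126/5, so the B_1-coordinate is (-126/5)/(-54) = 7/15.
[B_1MB_3] = ½·((-11)·(38/5−(7/2)) + (-41/15)·(7/2−11) + 3·(11−(38/5))) = ½·(-451/10 + 41/2 + 51/5) = -36/5, so the B_2-coordinate is 2/15.
[B_1B_2M] = ½·((-11)·(8−(38/5)) + 9·(38/5−11) + (-41/15)·(11−8)) = ½·(-22/5 − 153/5 − 41/5) = -108/5, so the B_3-coordinate is 2/5.
Check: 7/15 + 2/15 + 2/5 = 1.

(7/15, 2/15, 2/5)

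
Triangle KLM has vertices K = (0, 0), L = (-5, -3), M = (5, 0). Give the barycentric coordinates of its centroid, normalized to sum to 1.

(1/3, 1/3, 1/3)

The centroid is the average of the vertices, so each weight is 1/3.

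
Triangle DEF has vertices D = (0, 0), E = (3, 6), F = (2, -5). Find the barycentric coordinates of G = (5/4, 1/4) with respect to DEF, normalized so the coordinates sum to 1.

(1/2, 1/4, 1/4)

Signed area of the reference triangle: [DEF] = ½·(0·(6−(-5)) + 3·(-5−0) + 2·(0−6)) = ½·(0 − 15 − 12) = -27/2.
[GEF] = ½·((5/4)·(6−(-5)) + 3·(-5−(1/4)) + 2·(1/4−6)) = ½·(55/4 − 63/4 − 23/2) = -27/4, so the D-coordinate is (-27/4)/(-27/2) = 1/2.
[DGF] = ½·(0·(1/4−(-5)) + (5/4)·(-5−0) + 2·(0−(1/4))) = ½·(0 − 25/4 − 1/2) = -27/8, so the E-coordinate is 1/4.
[DEG] = ½·(0·(6−(1/4)) + 3·(1/4−0) + (5/4)·(0−6)) = ½·(0 + 3/4 − 15/2) = -27/8, so the F-coordinate is 1/4.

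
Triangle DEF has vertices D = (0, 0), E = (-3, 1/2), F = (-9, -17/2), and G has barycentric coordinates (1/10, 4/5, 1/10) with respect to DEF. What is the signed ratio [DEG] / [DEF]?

1/10

The signed ratio [DEG]/[DEF] equals the barycentric coordinate of G at vertex F, which is 1/10.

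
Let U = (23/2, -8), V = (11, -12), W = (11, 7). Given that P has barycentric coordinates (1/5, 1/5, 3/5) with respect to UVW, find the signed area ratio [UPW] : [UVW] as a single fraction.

1/5

The signed ratio [UPW]/[UVW] equals the barycentric coordinate of P at vertex V, which is 1/5.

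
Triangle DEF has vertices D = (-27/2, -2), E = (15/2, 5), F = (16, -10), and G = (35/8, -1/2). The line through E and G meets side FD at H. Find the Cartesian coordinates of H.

Barycentric coordinates of G with respect to DEF: (1/4, 1/2, 1/4).
On side FD the E-coordinate is zero; dropping G's E-weight 1/2 and renormalizing the remaining 1/4 : 1/4 gives weights 1/2, 1/2 on F, D.
H = (1/2)·(16, -10) + (1/2)·(-27/2, -2) = (5/4, -6).

(5/4, -6)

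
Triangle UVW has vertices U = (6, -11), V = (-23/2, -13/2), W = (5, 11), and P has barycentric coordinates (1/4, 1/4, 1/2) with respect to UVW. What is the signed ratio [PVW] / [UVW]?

1/4

The signed ratio [PVW]/[UVW] equals the barycentric coordinate of P at vertex U, which is 1/4.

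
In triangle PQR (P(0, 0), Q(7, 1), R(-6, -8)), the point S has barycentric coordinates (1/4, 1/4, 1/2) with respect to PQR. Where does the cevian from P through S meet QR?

(-5/3, -5)

Line PS meets QR where the P-coordinate vanishes; zeroing S's P-weight and renormalizing leaves Q, R-weights 1/4 : 1/2 → (1/3, 2/3).
So T = (1/3)·Q + (2/3)·R = (-5/3, -5).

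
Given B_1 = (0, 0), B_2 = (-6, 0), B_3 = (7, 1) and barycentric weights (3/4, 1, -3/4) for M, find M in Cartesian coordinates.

M = (3/4)·B_1 + 1·B_2 + (-3/4)·B_3.
x-coordinate: (3/4)·0 + 1·(-6) + (-3/4)·7 = -45/4.
y-coordinate: (3/4)·0 + 1·0 + (-3/4)·1 = -3/4.

(-45/4, -3/4)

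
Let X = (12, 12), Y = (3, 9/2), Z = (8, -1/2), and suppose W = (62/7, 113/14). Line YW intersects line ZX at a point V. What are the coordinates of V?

(56/5, 19/2)

Barycentric coordinates of W with respect to XYZ: (4/7, 2/7, 1/7).
On side ZX the Y-coordinate is zero; dropping W's Y-weight 2/7 and renormalizing the remaining 1/7 : 4/7 gives weights 1/5, 4/5 on Z, X.
V = (1/5)·(8, -1/2) + (4/5)·(12, 12) = (56/5, 19/2).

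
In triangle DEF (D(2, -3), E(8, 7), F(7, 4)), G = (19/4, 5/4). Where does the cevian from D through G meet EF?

Barycentric coordinates of G with respect to DEF: (1/2, 1/4, 1/4).
On side EF the D-coordinate is zero; dropping G's D-weight 1/2 and renormalizing the remaining 1/4 : 1/4 gives weights 1/2, 1/2 on E, F.
H = (1/2)·(8, 7) + (1/2)·(7, 4) = (15/2, 11/2).

(15/2, 11/2)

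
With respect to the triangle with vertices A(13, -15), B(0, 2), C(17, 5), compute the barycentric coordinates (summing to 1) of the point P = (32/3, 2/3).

Signed area of the reference triangle: [ABC] = ½·(13·(2−5) + 0·(5−(-15)) + 17·(-15−2)) = ½·(-39 + 0 − 289) = -164.
[PBC] = ½·((32/3)·(2−5) + 0·(5−(2/3)) + 17·(2/3−2)) = ½·(-32 + 0 − 68/3) = -82/3, so the A-coordinate is (-82/3)/(-164) = 1/6.
[APC] = ½·(13·(2/3−5) + (32/3)·(5−(-15)) + 17·(-15−(2/3))) = ½·(-169/3 + 640/3 − 799/3) = -164/3, so the B-coordinate is 1/3.
[ABP] = ½·(13·(2−(2/3)) + 0·(2/3−(-15)) + (32/3)·(-15−2)) = ½·(52/3 + 0 − 544/3) = -82, so the C-coordinate is 1/2.
Check: 1/6 + 1/3 + 1/2 = 1.

(1/6, 1/3, 1/2)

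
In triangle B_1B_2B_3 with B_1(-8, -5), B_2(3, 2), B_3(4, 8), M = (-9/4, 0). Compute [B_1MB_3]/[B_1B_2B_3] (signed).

[B_1B_2B_3] = ½·((-8)·(2−8) + 3·(8−(-5)) + 4·(-5−2)) = ½·(48 + 39 − 28) = 59/2.
[B_1MB_3] = ½·((-8)·(0−8) + (-9/4)·(8−(-5)) + 4·(-5−0)) = ½·(64 − 117/4 − 20) = 59/8, so the ratio is (59/8)/(59/2) = 1/4.

1/4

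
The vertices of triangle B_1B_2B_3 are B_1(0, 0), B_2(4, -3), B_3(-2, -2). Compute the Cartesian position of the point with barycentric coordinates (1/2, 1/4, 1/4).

M = (1/2)·B_1 + (1/4)·B_2 + (1/4)·B_3.
x-coordinate: (1/2)·0 + (1/4)·4 + (1/4)·(-2) = 1/2.
y-coordinate: (1/2)·0 + (1/4)·(-3) + (1/4)·(-2) = -5/4.

(1/2, -5/4)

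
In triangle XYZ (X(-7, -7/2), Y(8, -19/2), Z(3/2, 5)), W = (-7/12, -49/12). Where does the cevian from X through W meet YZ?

(35/6, -14/3)

Barycentric coordinates of W with respect to XYZ: (1/2, 1/3, 1/6).
On side YZ the X-coordinate is zero; dropping W's X-weight 1/2 and renormalizing the remaining 1/3 : 1/6 gives weights 2/3, 1/3 on Y, Z.
V = (2/3)·(8, -19/2) + (1/3)·(3/2, 5) = (35/6, -14/3).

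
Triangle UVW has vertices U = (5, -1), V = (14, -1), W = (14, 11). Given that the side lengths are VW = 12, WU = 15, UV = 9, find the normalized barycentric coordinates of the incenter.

The incenter has barycentric coordinates proportional to the opposite side lengths: (12 : 15 : 9).
Normalizing by 12+15+9 = 36 gives (1/3, 5/12, 1/4).

(1/3, 5/12, 1/4)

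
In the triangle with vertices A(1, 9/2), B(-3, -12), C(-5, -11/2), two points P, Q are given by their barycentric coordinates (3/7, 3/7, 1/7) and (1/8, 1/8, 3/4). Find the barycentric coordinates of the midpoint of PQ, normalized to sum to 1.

(31/112, 31/112, 25/56)

Since both coordinate triples sum to 1, the midpoint's barycentrics are the componentwise average.
(3/7+1/8)/2 = 31/112; similarly 31/112 and 25/56.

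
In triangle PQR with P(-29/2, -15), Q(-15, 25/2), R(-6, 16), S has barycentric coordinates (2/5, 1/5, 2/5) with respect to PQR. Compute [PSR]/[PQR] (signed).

1/5

The signed ratio [PSR]/[PQR] equals the barycentric coordinate of S at vertex Q, which is 1/5.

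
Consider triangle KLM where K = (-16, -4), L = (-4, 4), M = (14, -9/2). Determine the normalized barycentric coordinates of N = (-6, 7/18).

Signed area of the reference triangle: [KLM] = ½·((-16)·(4−(-9/2)) + (-4)·(-9/2−(-4)) + 14·(-4−4)) = ½·(-136 + 2 − 112) = -123.
[NLM] = ½·((-6)·(4−(-9/2)) + (-4)·(-9/2−(7/18)) + 14·(7/18−4)) = ½·(-51 + 176/9 − 455/9) = -41, so the K-coordinate is (-41)/(-123) = 1/3.
[KNM] = ½·((-16)·(7/18−(-9/2)) + (-6)·(-9/2−(-4)) + 14·(-4−(7/18))) = ½·(-704/9 + 3 − 553/9) = -205/3, so the L-coordinate is 5/9.
[KLN] = ½·((-16)·(4−(7/18)) + (-4)·(7/18−(-4)) + (-6)·(-4−4)) = ½·(-520/9 − 158/9 + 48) = -41/3, so the M-coordinate is 1/9.
Check: 1/3 + 5/9 + 1/9 = 1.

(1/3, 5/9, 1/9)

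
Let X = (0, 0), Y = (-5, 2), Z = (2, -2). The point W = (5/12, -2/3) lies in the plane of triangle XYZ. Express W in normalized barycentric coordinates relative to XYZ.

Signed area of the reference triangle: [XYZ] = ½·(0·(2−(-2)) + (-5)·(-2−0) + 2·(0−2)) = ½·(0 + 10 − 4) = 3.
[WYZ] = ½·((5/12)·(2−(-2)) + (-5)·(-2−(-2/3)) + 2·(-2/3−2)) = ½·(5/3 + 20/3 − 16/3) = 3/2, so the X-coordinate is (3/2)/3 = 1/2.
[XWZ] = ½·(0·(-2/3−(-2)) + (5/12)·(-2−0) + 2·(0−(-2/3))) = ½·(0 − 5/6 + 4/3) = 1/4, so the Y-coordinate is 1/12.
[XYW] = ½·(0·(2−(-2/3)) + (-5)·(-2/3−0) + (5/12)·(0−2)) = ½·(0 + 10/3 − 5/6) = 5/4, so the Z-coordinate is 5/12.
Check: 1/2 + 1/12 + 5/12 = 1.

(1/2, 1/12, 5/12)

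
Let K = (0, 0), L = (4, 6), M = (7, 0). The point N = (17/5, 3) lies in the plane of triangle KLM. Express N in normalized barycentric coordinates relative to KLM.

(3/10, 1/2, 1/5)

Signed area of the reference triangle: [KLM] = ½·(0·(6−0) + 4·(0−0) + 7·(0−6)) = ½·(0 + 0 − 42) = -21.
[NLM] = ½·((17/5)·(6−0) + 4·(0−3) + 7·(3−6)) = ½·(102/5 − 12 − 21) = -63/10, so the K-coordinate is (-63/10)/(-21) = 3/10.
[KNM] = ½·(0·(3−0) + (17/5)·(0−0) + 7·(0−3)) = ½·(0 + 0 − 21) = -21/2, so the L-coordinate is 1/2.
[KLN] = ½·(0·(6−3) + 4·(3−0) + (17/5)·(0−6)) = ½·(0 + 12 − 102/5) = -21/5, so the M-coordinate is 1/5.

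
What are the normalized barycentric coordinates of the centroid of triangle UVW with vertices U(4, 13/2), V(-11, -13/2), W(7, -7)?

The centroid is the average of the vertices, so each weight is 1/3.

(1/3, 1/3, 1/3)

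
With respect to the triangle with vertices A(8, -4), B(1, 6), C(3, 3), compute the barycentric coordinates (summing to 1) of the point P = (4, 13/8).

(1/4, 1/8, 5/8)

Signed area of the reference triangle: [ABC] = ½·(8·(6−3) + 1·(3−(-4)) + 3·(-4−6)) = ½·(24 + 7 − 30) = 1/2.
[PBC] = ½·(4·(6−3) + 1·(3−(13/8)) + 3·(13/8−6)) = ½·(12 + 11/8 − 105/8) = 1/8, so the A-coordinate is (1/8)/(1/2) = 1/4.
[APC] = ½·(8·(13/8−3) + 4·(3−(-4)) + 3·(-4−(13/8))) = ½·(-11 + 28 − 135/8) = 1/16, so the B-coordinate is 1/8.
[ABP] = ½·(8·(6−(13/8)) + 1·(13/8−(-4)) + 4·(-4−6)) = ½·(35 + 45/8 − 40) = 5/16, so the C-coordinate is 5/8.
Check: 1/4 + 1/8 + 5/8 = 1.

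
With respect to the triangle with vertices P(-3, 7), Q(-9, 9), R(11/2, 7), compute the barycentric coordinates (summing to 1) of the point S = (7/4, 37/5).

(1/10, 1/5, 7/10)

Signed area of the reference triangle: [PQR] = ½·((-3)·(9−7) + (-9)·(7−7) + (11/2)·(7−9)) = ½·(-6 + 0 − 11) = -17/2.
[SQR] = ½·((7/4)·(9−7) + (-9)·(7−(37/5)) + (11/2)·(37/5−9)) = ½·(7/2 + 18/5 − 44/5) = -17/20, so the P-coordinate is (-17/20)/(-17/2) = 1/10.
[PSR] = ½·((-3)·(37/5−7) + (7/4)·(7−7) + (11/2)·(7−(37/5))) = ½·(-6/5 + 0 − 11/5) = -17/10, so the Q-coordinate is 1/5.
[PQS] = ½·((-3)·(9−(37/5)) + (-9)·(37/5−7) + (7/4)·(7−9)) = ½·(-24/5 − 18/5 − 7/2) = -119/20, so the R-coordinate is 7/10.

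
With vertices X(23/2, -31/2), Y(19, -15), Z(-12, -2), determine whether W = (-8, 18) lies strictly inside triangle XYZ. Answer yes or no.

Barycentric coordinates of W: (-672/113, 524/113, 261/113).
The three coordinates are negative, positive, positive; a point is interior exactly when all three are positive.

no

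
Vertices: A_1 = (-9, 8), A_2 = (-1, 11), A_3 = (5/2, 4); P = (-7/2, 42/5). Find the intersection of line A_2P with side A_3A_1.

(-31/6, 20/3)

Barycentric coordinates of P with respect to A_1A_2A_3: (2/5, 2/5, 1/5).
On side A_3A_1 the A_2-coordinate is zero; dropping P's A_2-weight 2/5 and renormalizing the remaining 1/5 : 2/5 gives weights 1/3, 2/3 on A_3, A_1.
Q = (1/3)·(5/2, 4) + (2/3)·(-9, 8) = (-31/6, 20/3).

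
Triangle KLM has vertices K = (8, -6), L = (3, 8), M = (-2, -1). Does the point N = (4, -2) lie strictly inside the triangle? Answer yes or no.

Barycentric coordinates of N: (59/115, 4/23, 36/115).
The three coordinates are positive, positive, positive; a point is interior exactly when all three are positive.

yes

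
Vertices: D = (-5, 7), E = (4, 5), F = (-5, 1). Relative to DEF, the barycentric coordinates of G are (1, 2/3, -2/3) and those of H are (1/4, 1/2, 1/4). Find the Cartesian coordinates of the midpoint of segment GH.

Barycentric coordinates of the midpoint are the average: (5/8, 7/12, -5/24).
Converting: (5/8)·D + (7/12)·E + (-5/24)·F = (1/4, 85/12).

(1/4, 85/12)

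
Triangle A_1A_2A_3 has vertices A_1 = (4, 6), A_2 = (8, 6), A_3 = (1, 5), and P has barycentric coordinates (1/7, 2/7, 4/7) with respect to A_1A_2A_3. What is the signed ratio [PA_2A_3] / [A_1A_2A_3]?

1/7

The signed ratio [PA_2A_3]/[A_1A_2A_3] equals the barycentric coordinate of P at vertex A_1, which is 1/7.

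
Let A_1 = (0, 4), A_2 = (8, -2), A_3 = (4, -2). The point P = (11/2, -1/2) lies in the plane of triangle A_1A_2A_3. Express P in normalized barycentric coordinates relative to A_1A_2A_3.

Signed area of the reference triangle: [A_1A_2A_3] = ½·(0·(-2−(-2)) + 8·(-2−4) + 4·(4−(-2))) = ½·(0 − 48 + 24) = -12.
[PA_2A_3] = ½·((11/2)·(-2−(-2)) + 8·(-2−(-1/2)) + 4·(-1/2−(-2))) = ½·(0 − 12 + 6) = -3, so the A_1-coordinate is (-3)/(-12) = 1/4.
[A_1PA_3] = ½·(0·(-1/2−(-2)) + (11/2)·(-2−4) + 4·(4−(-1/2))) = ½·(0 − 33 + 18) = -15/2, so the A_2-coordinate is 5/8.
[A_1A_2P] = ½·(0·(-2−(-1/2)) + 8·(-1/2−4) + (11/2)·(4−(-2))) = ½·(0 − 36 + 33) = -3/2, so the A_3-coordinate is 1/8.
Check: 1/4 + 5/8 + 1/8 = 1.

(1/4, 5/8, 1/8)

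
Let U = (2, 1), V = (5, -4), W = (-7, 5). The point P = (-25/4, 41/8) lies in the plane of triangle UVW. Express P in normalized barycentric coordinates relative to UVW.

(1/4, -1/8, 7/8)

Signed area of the reference triangle: [UVW] = ½·(2·(-4−5) + 5·(5−1) + (-7)·(1−(-4))) = ½·(-18 + 20 − 35) = -33/2.
[PVW] = ½·((-25/4)·(-4−5) + 5·(5−(41/8)) + (-7)·(41/8−(-4))) = ½·(225/4 − 5/8 − 511/8) = -33/8, so the U-coordinate is (-33/8)/(-33/2) = 1/4.
[UPW] = ½·(2·(41/8−5) + (-25/4)·(5−1) + (-7)·(1−(41/8))) = ½·(1/4 − 25 + 231/8) = 33/16, so the V-coordinate is -1/8.
[UVP] = ½·(2·(-4−(41/8)) + 5·(41/8−1) + (-25/4)·(1−(-4))) = ½·(-73/4 + 165/8 − 125/4) = -231/16, so the W-coordinate is 7/8.
Check: 1/4 − 1/8 + 7/8 = 1.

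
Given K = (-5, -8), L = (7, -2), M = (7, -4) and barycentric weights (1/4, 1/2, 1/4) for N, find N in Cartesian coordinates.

(4, -4)

N = (1/4)·K + (1/2)·L + (1/4)·M.
x-coordinate: (1/4)·(-5) + (1/2)·7 + (1/4)·7 = 4.
y-coordinate: (1/4)·(-8) + (1/2)·(-2) + (1/4)·(-4) = -4.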